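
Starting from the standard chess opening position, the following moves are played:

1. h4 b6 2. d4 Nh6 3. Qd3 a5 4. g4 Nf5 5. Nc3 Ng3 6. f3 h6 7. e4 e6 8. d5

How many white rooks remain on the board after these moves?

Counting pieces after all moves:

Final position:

  a b c d e f g h
  ─────────────────
8│♜ ♞ ♝ ♛ ♚ ♝ · ♜│8
7│· · ♟ ♟ · ♟ ♟ ·│7
6│· ♟ · · ♟ · · ♟│6
5│♟ · · ♙ · · · ·│5
4│· · · · ♙ · ♙ ♙│4
3│· · ♘ ♕ · ♙ ♞ ·│3
2│♙ ♙ ♙ · · · · ·│2
1│♖ · ♗ · ♔ ♗ ♘ ♖│1
  ─────────────────
  a b c d e f g h


2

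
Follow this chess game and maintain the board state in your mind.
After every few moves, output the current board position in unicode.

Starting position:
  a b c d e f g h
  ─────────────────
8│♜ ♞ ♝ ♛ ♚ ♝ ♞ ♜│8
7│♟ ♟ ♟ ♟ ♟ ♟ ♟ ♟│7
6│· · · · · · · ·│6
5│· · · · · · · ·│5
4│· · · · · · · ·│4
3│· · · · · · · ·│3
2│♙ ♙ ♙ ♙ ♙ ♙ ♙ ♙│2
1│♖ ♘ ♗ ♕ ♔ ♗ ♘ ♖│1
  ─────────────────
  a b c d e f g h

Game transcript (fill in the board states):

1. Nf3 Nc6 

  a b c d e f g h
  ─────────────────
8│♜ · ♝ ♛ ♚ ♝ ♞ ♜│8
7│♟ ♟ ♟ ♟ ♟ ♟ ♟ ♟│7
6│· · ♞ · · · · ·│6
5│· · · · · · · ·│5
4│· · · · · · · ·│4
3│· · · · · ♘ · ·│3
2│♙ ♙ ♙ ♙ ♙ ♙ ♙ ♙│2
1│♖ ♘ ♗ ♕ ♔ ♗ · ♖│1
  ─────────────────
  a b c d e f g h

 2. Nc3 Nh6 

  a b c d e f g h
  ─────────────────
8│♜ · ♝ ♛ ♚ ♝ · ♜│8
7│♟ ♟ ♟ ♟ ♟ ♟ ♟ ♟│7
6│· · ♞ · · · · ♞│6
5│· · · · · · · ·│5
4│· · · · · · · ·│4
3│· · ♘ · · ♘ · ·│3
2│♙ ♙ ♙ ♙ ♙ ♙ ♙ ♙│2
1│♖ · ♗ ♕ ♔ ♗ · ♖│1
  ─────────────────
  a b c d e f g h

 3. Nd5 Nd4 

  a b c d e f g h
  ─────────────────
8│♜ · ♝ ♛ ♚ ♝ · ♜│8
7│♟ ♟ ♟ ♟ ♟ ♟ ♟ ♟│7
6│· · · · · · · ♞│6
5│· · · ♘ · · · ·│5
4│· · · ♞ · · · ·│4
3│· · · · · ♘ · ·│3
2│♙ ♙ ♙ ♙ ♙ ♙ ♙ ♙│2
1│♖ · ♗ ♕ ♔ ♗ · ♖│1
  ─────────────────
  a b c d e f g h



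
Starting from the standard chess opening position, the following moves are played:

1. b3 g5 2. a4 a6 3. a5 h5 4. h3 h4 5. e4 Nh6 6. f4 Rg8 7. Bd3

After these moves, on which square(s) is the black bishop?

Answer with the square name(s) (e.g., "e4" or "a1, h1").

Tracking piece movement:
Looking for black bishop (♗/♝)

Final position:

  a b c d e f g h
  ─────────────────
8│♜ ♞ ♝ ♛ ♚ ♝ ♜ ·│8
7│· ♟ ♟ ♟ ♟ ♟ · ·│7
6│♟ · · · · · · ♞│6
5│♙ · · · · · ♟ ·│5
4│· · · · ♙ ♙ · ♟│4
3│· ♙ · ♗ · · · ♙│3
2│· · ♙ ♙ · · ♙ ·│2
1│♖ ♘ ♗ ♕ ♔ · ♘ ♖│1
  ─────────────────
  a b c d e f g h


c8, f8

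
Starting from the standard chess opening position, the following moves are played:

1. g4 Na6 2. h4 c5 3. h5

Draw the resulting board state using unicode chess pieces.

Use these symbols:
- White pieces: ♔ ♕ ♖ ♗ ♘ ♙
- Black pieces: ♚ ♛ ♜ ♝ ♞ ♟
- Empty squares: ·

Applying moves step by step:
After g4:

♜ ♞ ♝ ♛ ♚ ♝ ♞ ♜
♟ ♟ ♟ ♟ ♟ ♟ ♟ ♟
· · · · · · · ·
· · · · · · · ·
· · · · · · ♙ ·
· · · · · · · ·
♙ ♙ ♙ ♙ ♙ ♙ · ♙
♖ ♘ ♗ ♕ ♔ ♗ ♘ ♖


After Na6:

♜ · ♝ ♛ ♚ ♝ ♞ ♜
♟ ♟ ♟ ♟ ♟ ♟ ♟ ♟
♞ · · · · · · ·
· · · · · · · ·
· · · · · · ♙ ·
· · · · · · · ·
♙ ♙ ♙ ♙ ♙ ♙ · ♙
♖ ♘ ♗ ♕ ♔ ♗ ♘ ♖


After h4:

♜ · ♝ ♛ ♚ ♝ ♞ ♜
♟ ♟ ♟ ♟ ♟ ♟ ♟ ♟
♞ · · · · · · ·
· · · · · · · ·
· · · · · · ♙ ♙
· · · · · · · ·
♙ ♙ ♙ ♙ ♙ ♙ · ·
♖ ♘ ♗ ♕ ♔ ♗ ♘ ♖


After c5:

♜ · ♝ ♛ ♚ ♝ ♞ ♜
♟ ♟ · ♟ ♟ ♟ ♟ ♟
♞ · · · · · · ·
· · ♟ · · · · ·
· · · · · · ♙ ♙
· · · · · · · ·
♙ ♙ ♙ ♙ ♙ ♙ · ·
♖ ♘ ♗ ♕ ♔ ♗ ♘ ♖


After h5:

♜ · ♝ ♛ ♚ ♝ ♞ ♜
♟ ♟ · ♟ ♟ ♟ ♟ ♟
♞ · · · · · · ·
· · ♟ · · · · ♙
· · · · · · ♙ ·
· · · · · · · ·
♙ ♙ ♙ ♙ ♙ ♙ · ·
♖ ♘ ♗ ♕ ♔ ♗ ♘ ♖



  a b c d e f g h
  ─────────────────
8│♜ · ♝ ♛ ♚ ♝ ♞ ♜│8
7│♟ ♟ · ♟ ♟ ♟ ♟ ♟│7
6│♞ · · · · · · ·│6
5│· · ♟ · · · · ♙│5
4│· · · · · · ♙ ·│4
3│· · · · · · · ·│3
2│♙ ♙ ♙ ♙ ♙ ♙ · ·│2
1│♖ ♘ ♗ ♕ ♔ ♗ ♘ ♖│1
  ─────────────────
  a b c d e f g h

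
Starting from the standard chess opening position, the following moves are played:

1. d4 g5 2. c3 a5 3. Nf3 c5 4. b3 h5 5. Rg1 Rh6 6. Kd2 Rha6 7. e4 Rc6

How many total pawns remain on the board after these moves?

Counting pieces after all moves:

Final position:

  a b c d e f g h
  ─────────────────
8│♜ ♞ ♝ ♛ ♚ ♝ ♞ ·│8
7│· ♟ · ♟ ♟ ♟ · ·│7
6│· · ♜ · · · · ·│6
5│♟ · ♟ · · · ♟ ♟│5
4│· · · ♙ ♙ · · ·│4
3│· ♙ ♙ · · ♘ · ·│3
2│♙ · · ♔ · ♙ ♙ ♙│2
1│♖ ♘ ♗ ♕ · ♗ ♖ ·│1
  ─────────────────
  a b c d e f g h


16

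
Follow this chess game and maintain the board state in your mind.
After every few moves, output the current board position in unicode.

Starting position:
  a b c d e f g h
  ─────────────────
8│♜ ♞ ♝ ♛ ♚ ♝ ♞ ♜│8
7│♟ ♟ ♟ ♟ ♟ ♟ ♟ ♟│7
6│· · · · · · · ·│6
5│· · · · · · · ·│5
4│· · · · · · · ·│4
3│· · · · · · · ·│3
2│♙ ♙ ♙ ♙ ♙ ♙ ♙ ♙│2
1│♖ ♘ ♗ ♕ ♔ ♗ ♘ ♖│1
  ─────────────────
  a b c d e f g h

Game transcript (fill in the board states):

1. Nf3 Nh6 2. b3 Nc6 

  a b c d e f g h
  ─────────────────
8│♜ · ♝ ♛ ♚ ♝ · ♜│8
7│♟ ♟ ♟ ♟ ♟ ♟ ♟ ♟│7
6│· · ♞ · · · · ♞│6
5│· · · · · · · ·│5
4│· · · · · · · ·│4
3│· ♙ · · · ♘ · ·│3
2│♙ · ♙ ♙ ♙ ♙ ♙ ♙│2
1│♖ ♘ ♗ ♕ ♔ ♗ · ♖│1
  ─────────────────
  a b c d e f g h

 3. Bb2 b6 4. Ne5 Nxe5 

  a b c d e f g h
  ─────────────────
8│♜ · ♝ ♛ ♚ ♝ · ♜│8
7│♟ · ♟ ♟ ♟ ♟ ♟ ♟│7
6│· ♟ · · · · · ♞│6
5│· · · · ♞ · · ·│5
4│· · · · · · · ·│4
3│· ♙ · · · · · ·│3
2│♙ ♗ ♙ ♙ ♙ ♙ ♙ ♙│2
1│♖ ♘ · ♕ ♔ ♗ · ♖│1
  ─────────────────
  a b c d e f g h

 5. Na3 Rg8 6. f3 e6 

  a b c d e f g h
  ─────────────────
8│♜ · ♝ ♛ ♚ ♝ ♜ ·│8
7│♟ · ♟ ♟ · ♟ ♟ ♟│7
6│· ♟ · · ♟ · · ♞│6
5│· · · · ♞ · · ·│5
4│· · · · · · · ·│4
3│♘ ♙ · · · ♙ · ·│3
2│♙ ♗ ♙ ♙ ♙ · ♙ ♙│2
1│♖ · · ♕ ♔ ♗ · ♖│1
  ─────────────────
  a b c d e f g h

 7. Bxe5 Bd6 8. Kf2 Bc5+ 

  a b c d e f g h
  ─────────────────
8│♜ · ♝ ♛ ♚ · ♜ ·│8
7│♟ · ♟ ♟ · ♟ ♟ ♟│7
6│· ♟ · · ♟ · · ♞│6
5│· · ♝ · ♗ · · ·│5
4│· · · · · · · ·│4
3│♘ ♙ · · · ♙ · ·│3
2│♙ · ♙ ♙ ♙ ♔ ♙ ♙│2
1│♖ · · ♕ · ♗ · ♖│1
  ─────────────────
  a b c d e f g h



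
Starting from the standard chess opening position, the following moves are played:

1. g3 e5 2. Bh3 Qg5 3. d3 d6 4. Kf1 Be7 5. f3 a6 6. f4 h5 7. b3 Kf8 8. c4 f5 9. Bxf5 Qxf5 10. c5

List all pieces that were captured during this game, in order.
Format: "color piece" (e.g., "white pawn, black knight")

Tracking captures:
  Bxf5: captured black pawn
  Qxf5: captured white bishop

black pawn, white bishop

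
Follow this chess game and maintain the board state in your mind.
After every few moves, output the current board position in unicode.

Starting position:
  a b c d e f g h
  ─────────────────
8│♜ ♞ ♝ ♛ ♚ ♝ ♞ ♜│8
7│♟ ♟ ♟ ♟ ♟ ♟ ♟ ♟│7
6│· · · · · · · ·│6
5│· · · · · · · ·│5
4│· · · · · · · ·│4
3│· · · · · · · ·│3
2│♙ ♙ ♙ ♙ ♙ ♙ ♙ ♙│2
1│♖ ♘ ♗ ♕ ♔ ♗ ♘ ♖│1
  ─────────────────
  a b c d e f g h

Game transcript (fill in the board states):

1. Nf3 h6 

  a b c d e f g h
  ─────────────────
8│♜ ♞ ♝ ♛ ♚ ♝ ♞ ♜│8
7│♟ ♟ ♟ ♟ ♟ ♟ ♟ ·│7
6│· · · · · · · ♟│6
5│· · · · · · · ·│5
4│· · · · · · · ·│4
3│· · · · · ♘ · ·│3
2│♙ ♙ ♙ ♙ ♙ ♙ ♙ ♙│2
1│♖ ♘ ♗ ♕ ♔ ♗ · ♖│1
  ─────────────────
  a b c d e f g h

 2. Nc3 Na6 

  a b c d e f g h
  ─────────────────
8│♜ · ♝ ♛ ♚ ♝ ♞ ♜│8
7│♟ ♟ ♟ ♟ ♟ ♟ ♟ ·│7
6│♞ · · · · · · ♟│6
5│· · · · · · · ·│5
4│· · · · · · · ·│4
3│· · ♘ · · ♘ · ·│3
2│♙ ♙ ♙ ♙ ♙ ♙ ♙ ♙│2
1│♖ · ♗ ♕ ♔ ♗ · ♖│1
  ─────────────────
  a b c d e f g h

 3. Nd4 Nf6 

  a b c d e f g h
  ─────────────────
8│♜ · ♝ ♛ ♚ ♝ · ♜│8
7│♟ ♟ ♟ ♟ ♟ ♟ ♟ ·│7
6│♞ · · · · ♞ · ♟│6
5│· · · · · · · ·│5
4│· · · ♘ · · · ·│4
3│· · ♘ · · · · ·│3
2│♙ ♙ ♙ ♙ ♙ ♙ ♙ ♙│2
1│♖ · ♗ ♕ ♔ ♗ · ♖│1
  ─────────────────
  a b c d e f g h

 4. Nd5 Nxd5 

  a b c d e f g h
  ─────────────────
8│♜ · ♝ ♛ ♚ ♝ · ♜│8
7│♟ ♟ ♟ ♟ ♟ ♟ ♟ ·│7
6│♞ · · · · · · ♟│6
5│· · · ♞ · · · ·│5
4│· · · ♘ · · · ·│4
3│· · · · · · · ·│3
2│♙ ♙ ♙ ♙ ♙ ♙ ♙ ♙│2
1│♖ · ♗ ♕ ♔ ♗ · ♖│1
  ─────────────────
  a b c d e f g h



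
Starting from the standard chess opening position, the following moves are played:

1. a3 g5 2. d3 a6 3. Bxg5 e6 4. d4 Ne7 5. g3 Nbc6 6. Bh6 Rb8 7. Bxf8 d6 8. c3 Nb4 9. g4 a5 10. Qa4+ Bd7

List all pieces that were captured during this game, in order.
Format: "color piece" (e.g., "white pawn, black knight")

Tracking captures:
  Bxg5: captured black pawn
  Bxf8: captured black bishop

black pawn, black bishop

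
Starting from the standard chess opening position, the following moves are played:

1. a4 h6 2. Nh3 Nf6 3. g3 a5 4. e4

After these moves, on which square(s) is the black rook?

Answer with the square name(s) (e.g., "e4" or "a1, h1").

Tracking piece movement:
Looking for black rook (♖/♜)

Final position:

  a b c d e f g h
  ─────────────────
8│♜ ♞ ♝ ♛ ♚ ♝ · ♜│8
7│· ♟ ♟ ♟ ♟ ♟ ♟ ·│7
6│· · · · · ♞ · ♟│6
5│♟ · · · · · · ·│5
4│♙ · · · ♙ · · ·│4
3│· · · · · · ♙ ♘│3
2│· ♙ ♙ ♙ · ♙ · ♙│2
1│♖ ♘ ♗ ♕ ♔ ♗ · ♖│1
  ─────────────────
  a b c d e f g h


a8, h8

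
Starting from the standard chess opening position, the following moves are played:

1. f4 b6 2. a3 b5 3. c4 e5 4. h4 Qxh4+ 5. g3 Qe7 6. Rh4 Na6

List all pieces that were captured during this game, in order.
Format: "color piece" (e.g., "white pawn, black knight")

Tracking captures:
  Qxh4+: captured white pawn

white pawn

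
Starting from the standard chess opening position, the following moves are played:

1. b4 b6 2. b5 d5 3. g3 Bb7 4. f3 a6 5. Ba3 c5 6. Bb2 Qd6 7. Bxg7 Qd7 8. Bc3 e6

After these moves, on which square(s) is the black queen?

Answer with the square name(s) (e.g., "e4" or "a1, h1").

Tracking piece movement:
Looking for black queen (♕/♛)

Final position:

  a b c d e f g h
  ─────────────────
8│♜ ♞ · · ♚ ♝ ♞ ♜│8
7│· ♝ · ♛ · ♟ · ♟│7
6│♟ ♟ · · ♟ · · ·│6
5│· ♙ ♟ ♟ · · · ·│5
4│· · · · · · · ·│4
3│· · ♗ · · ♙ ♙ ·│3
2│♙ · ♙ ♙ ♙ · · ♙│2
1│♖ ♘ · ♕ ♔ ♗ ♘ ♖│1
  ─────────────────
  a b c d e f g h


d7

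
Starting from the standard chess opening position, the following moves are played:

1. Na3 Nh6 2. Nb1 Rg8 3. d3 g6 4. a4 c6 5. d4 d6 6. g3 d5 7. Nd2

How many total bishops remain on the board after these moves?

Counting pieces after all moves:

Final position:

  a b c d e f g h
  ─────────────────
8│♜ ♞ ♝ ♛ ♚ ♝ ♜ ·│8
7│♟ ♟ · · ♟ ♟ · ♟│7
6│· · ♟ · · · ♟ ♞│6
5│· · · ♟ · · · ·│5
4│♙ · · ♙ · · · ·│4
3│· · · · · · ♙ ·│3
2│· ♙ ♙ ♘ ♙ ♙ · ♙│2
1│♖ · ♗ ♕ ♔ ♗ ♘ ♖│1
  ─────────────────
  a b c d e f g h


4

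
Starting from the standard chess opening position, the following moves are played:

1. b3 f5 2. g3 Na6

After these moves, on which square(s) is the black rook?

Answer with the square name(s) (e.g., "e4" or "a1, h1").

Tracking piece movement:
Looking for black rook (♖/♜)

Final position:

  a b c d e f g h
  ─────────────────
8│♜ · ♝ ♛ ♚ ♝ ♞ ♜│8
7│♟ ♟ ♟ ♟ ♟ · ♟ ♟│7
6│♞ · · · · · · ·│6
5│· · · · · ♟ · ·│5
4│· · · · · · · ·│4
3│· ♙ · · · · ♙ ·│3
2│♙ · ♙ ♙ ♙ ♙ · ♙│2
1│♖ ♘ ♗ ♕ ♔ ♗ ♘ ♖│1
  ─────────────────
  a b c d e f g h


a8, h8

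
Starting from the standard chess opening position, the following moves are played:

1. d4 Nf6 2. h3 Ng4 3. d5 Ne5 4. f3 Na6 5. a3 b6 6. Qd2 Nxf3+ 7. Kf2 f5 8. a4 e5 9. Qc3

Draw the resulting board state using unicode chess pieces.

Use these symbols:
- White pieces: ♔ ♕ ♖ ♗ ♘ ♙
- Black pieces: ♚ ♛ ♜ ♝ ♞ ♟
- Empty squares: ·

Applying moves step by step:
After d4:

♜ ♞ ♝ ♛ ♚ ♝ ♞ ♜
♟ ♟ ♟ ♟ ♟ ♟ ♟ ♟
· · · · · · · ·
· · · · · · · ·
· · · ♙ · · · ·
· · · · · · · ·
♙ ♙ ♙ · ♙ ♙ ♙ ♙
♖ ♘ ♗ ♕ ♔ ♗ ♘ ♖


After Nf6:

♜ ♞ ♝ ♛ ♚ ♝ · ♜
♟ ♟ ♟ ♟ ♟ ♟ ♟ ♟
· · · · · ♞ · ·
· · · · · · · ·
· · · ♙ · · · ·
· · · · · · · ·
♙ ♙ ♙ · ♙ ♙ ♙ ♙
♖ ♘ ♗ ♕ ♔ ♗ ♘ ♖


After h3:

♜ ♞ ♝ ♛ ♚ ♝ · ♜
♟ ♟ ♟ ♟ ♟ ♟ ♟ ♟
· · · · · ♞ · ·
· · · · · · · ·
· · · ♙ · · · ·
· · · · · · · ♙
♙ ♙ ♙ · ♙ ♙ ♙ ·
♖ ♘ ♗ ♕ ♔ ♗ ♘ ♖


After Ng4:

♜ ♞ ♝ ♛ ♚ ♝ · ♜
♟ ♟ ♟ ♟ ♟ ♟ ♟ ♟
· · · · · · · ·
· · · · · · · ·
· · · ♙ · · ♞ ·
· · · · · · · ♙
♙ ♙ ♙ · ♙ ♙ ♙ ·
♖ ♘ ♗ ♕ ♔ ♗ ♘ ♖


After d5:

♜ ♞ ♝ ♛ ♚ ♝ · ♜
♟ ♟ ♟ ♟ ♟ ♟ ♟ ♟
· · · · · · · ·
· · · ♙ · · · ·
· · · · · · ♞ ·
· · · · · · · ♙
♙ ♙ ♙ · ♙ ♙ ♙ ·
♖ ♘ ♗ ♕ ♔ ♗ ♘ ♖


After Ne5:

♜ ♞ ♝ ♛ ♚ ♝ · ♜
♟ ♟ ♟ ♟ ♟ ♟ ♟ ♟
· · · · · · · ·
· · · ♙ ♞ · · ·
· · · · · · · ·
· · · · · · · ♙
♙ ♙ ♙ · ♙ ♙ ♙ ·
♖ ♘ ♗ ♕ ♔ ♗ ♘ ♖


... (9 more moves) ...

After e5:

♜ · ♝ ♛ ♚ ♝ · ♜
♟ · ♟ ♟ · · ♟ ♟
♞ ♟ · · · · · ·
· · · ♙ ♟ ♟ · ·
♙ · · · · · · ·
· · · · · ♞ · ♙
· ♙ ♙ ♕ ♙ ♔ ♙ ·
♖ ♘ ♗ · · ♗ ♘ ♖


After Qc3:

♜ · ♝ ♛ ♚ ♝ · ♜
♟ · ♟ ♟ · · ♟ ♟
♞ ♟ · · · · · ·
· · · ♙ ♟ ♟ · ·
♙ · · · · · · ·
· · ♕ · · ♞ · ♙
· ♙ ♙ · ♙ ♔ ♙ ·
♖ ♘ ♗ · · ♗ ♘ ♖



  a b c d e f g h
  ─────────────────
8│♜ · ♝ ♛ ♚ ♝ · ♜│8
7│♟ · ♟ ♟ · · ♟ ♟│7
6│♞ ♟ · · · · · ·│6
5│· · · ♙ ♟ ♟ · ·│5
4│♙ · · · · · · ·│4
3│· · ♕ · · ♞ · ♙│3
2│· ♙ ♙ · ♙ ♔ ♙ ·│2
1│♖ ♘ ♗ · · ♗ ♘ ♖│1
  ─────────────────
  a b c d e f g h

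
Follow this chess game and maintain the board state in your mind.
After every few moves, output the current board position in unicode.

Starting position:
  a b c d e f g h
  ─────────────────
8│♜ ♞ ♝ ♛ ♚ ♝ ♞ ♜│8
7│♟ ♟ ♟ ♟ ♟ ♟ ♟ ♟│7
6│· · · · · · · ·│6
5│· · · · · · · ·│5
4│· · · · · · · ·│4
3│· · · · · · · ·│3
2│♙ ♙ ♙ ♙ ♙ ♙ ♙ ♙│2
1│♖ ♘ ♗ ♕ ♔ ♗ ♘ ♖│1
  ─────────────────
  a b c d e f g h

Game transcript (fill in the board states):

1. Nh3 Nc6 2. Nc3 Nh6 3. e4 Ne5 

  a b c d e f g h
  ─────────────────
8│♜ · ♝ ♛ ♚ ♝ · ♜│8
7│♟ ♟ ♟ ♟ ♟ ♟ ♟ ♟│7
6│· · · · · · · ♞│6
5│· · · · ♞ · · ·│5
4│· · · · ♙ · · ·│4
3│· · ♘ · · · · ♘│3
2│♙ ♙ ♙ ♙ · ♙ ♙ ♙│2
1│♖ · ♗ ♕ ♔ ♗ · ♖│1
  ─────────────────
  a b c d e f g h

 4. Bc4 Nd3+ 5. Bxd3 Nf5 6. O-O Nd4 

  a b c d e f g h
  ─────────────────
8│♜ · ♝ ♛ ♚ ♝ · ♜│8
7│♟ ♟ ♟ ♟ ♟ ♟ ♟ ♟│7
6│· · · · · · · ·│6
5│· · · · · · · ·│5
4│· · · ♞ ♙ · · ·│4
3│· · ♘ ♗ · · · ♘│3
2│♙ ♙ ♙ ♙ · ♙ ♙ ♙│2
1│♖ · ♗ ♕ · ♖ ♔ ·│1
  ─────────────────
  a b c d e f g h

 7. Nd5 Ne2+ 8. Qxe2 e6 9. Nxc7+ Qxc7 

  a b c d e f g h
  ─────────────────
8│♜ · ♝ · ♚ ♝ · ♜│8
7│♟ ♟ ♛ ♟ · ♟ ♟ ♟│7
6│· · · · ♟ · · ·│6
5│· · · · · · · ·│5
4│· · · · ♙ · · ·│4
3│· · · ♗ · · · ♘│3
2│♙ ♙ ♙ ♙ ♕ ♙ ♙ ♙│2
1│♖ · ♗ · · ♖ ♔ ·│1
  ─────────────────
  a b c d e f g h

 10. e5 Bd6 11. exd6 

  a b c d e f g h
  ─────────────────
8│♜ · ♝ · ♚ · · ♜│8
7│♟ ♟ ♛ ♟ · ♟ ♟ ♟│7
6│· · · ♙ ♟ · · ·│6
5│· · · · · · · ·│5
4│· · · · · · · ·│4
3│· · · ♗ · · · ♘│3
2│♙ ♙ ♙ ♙ ♕ ♙ ♙ ♙│2
1│♖ · ♗ · · ♖ ♔ ·│1
  ─────────────────
  a b c d e f g h


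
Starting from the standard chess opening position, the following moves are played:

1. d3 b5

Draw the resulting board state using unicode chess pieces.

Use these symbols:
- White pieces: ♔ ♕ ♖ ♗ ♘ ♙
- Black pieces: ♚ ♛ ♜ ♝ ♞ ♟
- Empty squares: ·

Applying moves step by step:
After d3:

♜ ♞ ♝ ♛ ♚ ♝ ♞ ♜
♟ ♟ ♟ ♟ ♟ ♟ ♟ ♟
· · · · · · · ·
· · · · · · · ·
· · · · · · · ·
· · · ♙ · · · ·
♙ ♙ ♙ · ♙ ♙ ♙ ♙
♖ ♘ ♗ ♕ ♔ ♗ ♘ ♖


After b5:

♜ ♞ ♝ ♛ ♚ ♝ ♞ ♜
♟ · ♟ ♟ ♟ ♟ ♟ ♟
· · · · · · · ·
· ♟ · · · · · ·
· · · · · · · ·
· · · ♙ · · · ·
♙ ♙ ♙ · ♙ ♙ ♙ ♙
♖ ♘ ♗ ♕ ♔ ♗ ♘ ♖



  a b c d e f g h
  ─────────────────
8│♜ ♞ ♝ ♛ ♚ ♝ ♞ ♜│8
7│♟ · ♟ ♟ ♟ ♟ ♟ ♟│7
6│· · · · · · · ·│6
5│· ♟ · · · · · ·│5
4│· · · · · · · ·│4
3│· · · ♙ · · · ·│3
2│♙ ♙ ♙ · ♙ ♙ ♙ ♙│2
1│♖ ♘ ♗ ♕ ♔ ♗ ♘ ♖│1
  ─────────────────
  a b c d e f g h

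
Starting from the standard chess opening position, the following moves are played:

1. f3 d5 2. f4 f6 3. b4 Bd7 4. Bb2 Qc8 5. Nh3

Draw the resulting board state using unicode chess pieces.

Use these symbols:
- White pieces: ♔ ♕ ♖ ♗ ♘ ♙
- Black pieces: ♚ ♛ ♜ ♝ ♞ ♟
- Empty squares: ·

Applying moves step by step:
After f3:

♜ ♞ ♝ ♛ ♚ ♝ ♞ ♜
♟ ♟ ♟ ♟ ♟ ♟ ♟ ♟
· · · · · · · ·
· · · · · · · ·
· · · · · · · ·
· · · · · ♙ · ·
♙ ♙ ♙ ♙ ♙ · ♙ ♙
♖ ♘ ♗ ♕ ♔ ♗ ♘ ♖


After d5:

♜ ♞ ♝ ♛ ♚ ♝ ♞ ♜
♟ ♟ ♟ · ♟ ♟ ♟ ♟
· · · · · · · ·
· · · ♟ · · · ·
· · · · · · · ·
· · · · · ♙ · ·
♙ ♙ ♙ ♙ ♙ · ♙ ♙
♖ ♘ ♗ ♕ ♔ ♗ ♘ ♖


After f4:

♜ ♞ ♝ ♛ ♚ ♝ ♞ ♜
♟ ♟ ♟ · ♟ ♟ ♟ ♟
· · · · · · · ·
· · · ♟ · · · ·
· · · · · ♙ · ·
· · · · · · · ·
♙ ♙ ♙ ♙ ♙ · ♙ ♙
♖ ♘ ♗ ♕ ♔ ♗ ♘ ♖


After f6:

♜ ♞ ♝ ♛ ♚ ♝ ♞ ♜
♟ ♟ ♟ · ♟ · ♟ ♟
· · · · · ♟ · ·
· · · ♟ · · · ·
· · · · · ♙ · ·
· · · · · · · ·
♙ ♙ ♙ ♙ ♙ · ♙ ♙
♖ ♘ ♗ ♕ ♔ ♗ ♘ ♖


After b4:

♜ ♞ ♝ ♛ ♚ ♝ ♞ ♜
♟ ♟ ♟ · ♟ · ♟ ♟
· · · · · ♟ · ·
· · · ♟ · · · ·
· ♙ · · · ♙ · ·
· · · · · · · ·
♙ · ♙ ♙ ♙ · ♙ ♙
♖ ♘ ♗ ♕ ♔ ♗ ♘ ♖


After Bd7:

♜ ♞ · ♛ ♚ ♝ ♞ ♜
♟ ♟ ♟ ♝ ♟ · ♟ ♟
· · · · · ♟ · ·
· · · ♟ · · · ·
· ♙ · · · ♙ · ·
· · · · · · · ·
♙ · ♙ ♙ ♙ · ♙ ♙
♖ ♘ ♗ ♕ ♔ ♗ ♘ ♖


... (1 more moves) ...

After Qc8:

♜ ♞ ♛ · ♚ ♝ ♞ ♜
♟ ♟ ♟ ♝ ♟ · ♟ ♟
· · · · · ♟ · ·
· · · ♟ · · · ·
· ♙ · · · ♙ · ·
· · · · · · · ·
♙ ♗ ♙ ♙ ♙ · ♙ ♙
♖ ♘ · ♕ ♔ ♗ ♘ ♖


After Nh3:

♜ ♞ ♛ · ♚ ♝ ♞ ♜
♟ ♟ ♟ ♝ ♟ · ♟ ♟
· · · · · ♟ · ·
· · · ♟ · · · ·
· ♙ · · · ♙ · ·
· · · · · · · ♘
♙ ♗ ♙ ♙ ♙ · ♙ ♙
♖ ♘ · ♕ ♔ ♗ · ♖



  a b c d e f g h
  ─────────────────
8│♜ ♞ ♛ · ♚ ♝ ♞ ♜│8
7│♟ ♟ ♟ ♝ ♟ · ♟ ♟│7
6│· · · · · ♟ · ·│6
5│· · · ♟ · · · ·│5
4│· ♙ · · · ♙ · ·│4
3│· · · · · · · ♘│3
2│♙ ♗ ♙ ♙ ♙ · ♙ ♙│2
1│♖ ♘ · ♕ ♔ ♗ · ♖│1
  ─────────────────
  a b c d e f g h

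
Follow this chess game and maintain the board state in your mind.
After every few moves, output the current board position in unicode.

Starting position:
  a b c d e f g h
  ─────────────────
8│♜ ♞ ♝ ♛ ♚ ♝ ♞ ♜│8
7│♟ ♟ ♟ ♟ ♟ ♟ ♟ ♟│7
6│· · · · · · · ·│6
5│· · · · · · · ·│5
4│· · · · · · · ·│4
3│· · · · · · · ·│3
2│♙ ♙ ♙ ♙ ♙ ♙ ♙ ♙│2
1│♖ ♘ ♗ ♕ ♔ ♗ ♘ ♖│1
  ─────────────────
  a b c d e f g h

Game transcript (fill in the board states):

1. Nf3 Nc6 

  a b c d e f g h
  ─────────────────
8│♜ · ♝ ♛ ♚ ♝ ♞ ♜│8
7│♟ ♟ ♟ ♟ ♟ ♟ ♟ ♟│7
6│· · ♞ · · · · ·│6
5│· · · · · · · ·│5
4│· · · · · · · ·│4
3│· · · · · ♘ · ·│3
2│♙ ♙ ♙ ♙ ♙ ♙ ♙ ♙│2
1│♖ ♘ ♗ ♕ ♔ ♗ · ♖│1
  ─────────────────
  a b c d e f g h

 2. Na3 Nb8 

  a b c d e f g h
  ─────────────────
8│♜ ♞ ♝ ♛ ♚ ♝ ♞ ♜│8
7│♟ ♟ ♟ ♟ ♟ ♟ ♟ ♟│7
6│· · · · · · · ·│6
5│· · · · · · · ·│5
4│· · · · · · · ·│4
3│♘ · · · · ♘ · ·│3
2│♙ ♙ ♙ ♙ ♙ ♙ ♙ ♙│2
1│♖ · ♗ ♕ ♔ ♗ · ♖│1
  ─────────────────
  a b c d e f g h

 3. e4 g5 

  a b c d e f g h
  ─────────────────
8│♜ ♞ ♝ ♛ ♚ ♝ ♞ ♜│8
7│♟ ♟ ♟ ♟ ♟ ♟ · ♟│7
6│· · · · · · · ·│6
5│· · · · · · ♟ ·│5
4│· · · · ♙ · · ·│4
3│♘ · · · · ♘ · ·│3
2│♙ ♙ ♙ ♙ · ♙ ♙ ♙│2
1│♖ · ♗ ♕ ♔ ♗ · ♖│1
  ─────────────────
  a b c d e f g h

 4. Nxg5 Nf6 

  a b c d e f g h
  ─────────────────
8│♜ ♞ ♝ ♛ ♚ ♝ · ♜│8
7│♟ ♟ ♟ ♟ ♟ ♟ · ♟│7
6│· · · · · ♞ · ·│6
5│· · · · · · ♘ ·│5
4│· · · · ♙ · · ·│4
3│♘ · · · · · · ·│3
2│♙ ♙ ♙ ♙ · ♙ ♙ ♙│2
1│♖ · ♗ ♕ ♔ ♗ · ♖│1
  ─────────────────
  a b c d e f g h



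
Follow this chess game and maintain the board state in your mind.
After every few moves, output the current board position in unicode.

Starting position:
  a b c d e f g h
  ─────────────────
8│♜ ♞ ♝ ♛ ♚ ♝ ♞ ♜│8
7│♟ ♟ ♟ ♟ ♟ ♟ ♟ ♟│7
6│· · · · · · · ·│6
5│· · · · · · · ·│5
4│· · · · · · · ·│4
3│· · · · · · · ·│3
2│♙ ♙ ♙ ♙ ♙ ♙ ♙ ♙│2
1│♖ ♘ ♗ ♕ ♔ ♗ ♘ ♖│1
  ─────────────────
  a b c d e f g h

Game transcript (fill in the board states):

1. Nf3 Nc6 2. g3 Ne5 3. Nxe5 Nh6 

  a b c d e f g h
  ─────────────────
8│♜ · ♝ ♛ ♚ ♝ · ♜│8
7│♟ ♟ ♟ ♟ ♟ ♟ ♟ ♟│7
6│· · · · · · · ♞│6
5│· · · · ♘ · · ·│5
4│· · · · · · · ·│4
3│· · · · · · ♙ ·│3
2│♙ ♙ ♙ ♙ ♙ ♙ · ♙│2
1│♖ ♘ ♗ ♕ ♔ ♗ · ♖│1
  ─────────────────
  a b c d e f g h

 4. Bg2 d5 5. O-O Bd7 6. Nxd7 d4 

  a b c d e f g h
  ─────────────────
8│♜ · · ♛ ♚ ♝ · ♜│8
7│♟ ♟ ♟ ♘ ♟ ♟ ♟ ♟│7
6│· · · · · · · ♞│6
5│· · · · · · · ·│5
4│· · · ♟ · · · ·│4
3│· · · · · · ♙ ·│3
2│♙ ♙ ♙ ♙ ♙ ♙ ♗ ♙│2
1│♖ ♘ ♗ ♕ · ♖ ♔ ·│1
  ─────────────────
  a b c d e f g h

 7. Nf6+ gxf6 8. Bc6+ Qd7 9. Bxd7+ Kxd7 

  a b c d e f g h
  ─────────────────
8│♜ · · · · ♝ · ♜│8
7│♟ ♟ ♟ ♚ ♟ ♟ · ♟│7
6│· · · · · ♟ · ♞│6
5│· · · · · · · ·│5
4│· · · ♟ · · · ·│4
3│· · · · · · ♙ ·│3
2│♙ ♙ ♙ ♙ ♙ ♙ · ♙│2
1│♖ ♘ ♗ ♕ · ♖ ♔ ·│1
  ─────────────────
  a b c d e f g h

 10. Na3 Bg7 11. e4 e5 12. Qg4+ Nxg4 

  a b c d e f g h
  ─────────────────
8│♜ · · · · · · ♜│8
7│♟ ♟ ♟ ♚ · ♟ ♝ ♟│7
6│· · · · · ♟ · ·│6
5│· · · · ♟ · · ·│5
4│· · · ♟ ♙ · ♞ ·│4
3│♘ · · · · · ♙ ·│3
2│♙ ♙ ♙ ♙ · ♙ · ♙│2
1│♖ · ♗ · · ♖ ♔ ·│1
  ─────────────────
  a b c d e f g h



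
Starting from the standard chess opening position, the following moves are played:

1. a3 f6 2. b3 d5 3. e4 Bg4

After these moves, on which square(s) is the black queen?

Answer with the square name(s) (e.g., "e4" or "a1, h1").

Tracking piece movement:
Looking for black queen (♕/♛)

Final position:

  a b c d e f g h
  ─────────────────
8│♜ ♞ · ♛ ♚ ♝ ♞ ♜│8
7│♟ ♟ ♟ · ♟ · ♟ ♟│7
6│· · · · · ♟ · ·│6
5│· · · ♟ · · · ·│5
4│· · · · ♙ · ♝ ·│4
3│♙ ♙ · · · · · ·│3
2│· · ♙ ♙ · ♙ ♙ ♙│2
1│♖ ♘ ♗ ♕ ♔ ♗ ♘ ♖│1
  ─────────────────
  a b c d e f g h


d8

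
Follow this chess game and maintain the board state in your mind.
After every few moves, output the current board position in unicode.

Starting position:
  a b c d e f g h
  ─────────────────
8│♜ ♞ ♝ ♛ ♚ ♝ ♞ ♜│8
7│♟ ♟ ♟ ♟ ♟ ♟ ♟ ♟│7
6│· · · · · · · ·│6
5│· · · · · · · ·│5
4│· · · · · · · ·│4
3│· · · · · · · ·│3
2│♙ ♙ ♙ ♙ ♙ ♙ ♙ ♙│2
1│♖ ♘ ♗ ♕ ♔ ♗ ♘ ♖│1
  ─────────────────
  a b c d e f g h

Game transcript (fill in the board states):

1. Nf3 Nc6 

  a b c d e f g h
  ─────────────────
8│♜ · ♝ ♛ ♚ ♝ ♞ ♜│8
7│♟ ♟ ♟ ♟ ♟ ♟ ♟ ♟│7
6│· · ♞ · · · · ·│6
5│· · · · · · · ·│5
4│· · · · · · · ·│4
3│· · · · · ♘ · ·│3
2│♙ ♙ ♙ ♙ ♙ ♙ ♙ ♙│2
1│♖ ♘ ♗ ♕ ♔ ♗ · ♖│1
  ─────────────────
  a b c d e f g h

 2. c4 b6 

  a b c d e f g h
  ─────────────────
8│♜ · ♝ ♛ ♚ ♝ ♞ ♜│8
7│♟ · ♟ ♟ ♟ ♟ ♟ ♟│7
6│· ♟ ♞ · · · · ·│6
5│· · · · · · · ·│5
4│· · ♙ · · · · ·│4
3│· · · · · ♘ · ·│3
2│♙ ♙ · ♙ ♙ ♙ ♙ ♙│2
1│♖ ♘ ♗ ♕ ♔ ♗ · ♖│1
  ─────────────────
  a b c d e f g h

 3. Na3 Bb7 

  a b c d e f g h
  ─────────────────
8│♜ · · ♛ ♚ ♝ ♞ ♜│8
7│♟ ♝ ♟ ♟ ♟ ♟ ♟ ♟│7
6│· ♟ ♞ · · · · ·│6
5│· · · · · · · ·│5
4│· · ♙ · · · · ·│4
3│♘ · · · · ♘ · ·│3
2│♙ ♙ · ♙ ♙ ♙ ♙ ♙│2
1│♖ · ♗ ♕ ♔ ♗ · ♖│1
  ─────────────────
  a b c d e f g h



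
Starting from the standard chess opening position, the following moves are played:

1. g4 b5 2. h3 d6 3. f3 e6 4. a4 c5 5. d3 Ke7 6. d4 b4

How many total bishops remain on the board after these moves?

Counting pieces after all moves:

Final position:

  a b c d e f g h
  ─────────────────
8│♜ ♞ ♝ ♛ · ♝ ♞ ♜│8
7│♟ · · · ♚ ♟ ♟ ♟│7
6│· · · ♟ ♟ · · ·│6
5│· · ♟ · · · · ·│5
4│♙ ♟ · ♙ · · ♙ ·│4
3│· · · · · ♙ · ♙│3
2│· ♙ ♙ · ♙ · · ·│2
1│♖ ♘ ♗ ♕ ♔ ♗ ♘ ♖│1
  ─────────────────
  a b c d e f g h


4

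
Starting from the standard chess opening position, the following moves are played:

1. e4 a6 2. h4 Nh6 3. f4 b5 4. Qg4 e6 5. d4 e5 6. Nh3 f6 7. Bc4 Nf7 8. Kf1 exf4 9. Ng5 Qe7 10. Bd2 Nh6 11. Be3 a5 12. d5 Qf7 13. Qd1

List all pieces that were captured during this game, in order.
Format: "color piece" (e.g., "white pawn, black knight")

Tracking captures:
  exf4: captured white pawn

white pawn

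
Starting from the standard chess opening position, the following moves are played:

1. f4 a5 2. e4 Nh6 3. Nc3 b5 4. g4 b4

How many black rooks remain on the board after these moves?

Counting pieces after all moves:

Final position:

  a b c d e f g h
  ─────────────────
8│♜ ♞ ♝ ♛ ♚ ♝ · ♜│8
7│· · ♟ ♟ ♟ ♟ ♟ ♟│7
6│· · · · · · · ♞│6
5│♟ · · · · · · ·│5
4│· ♟ · · ♙ ♙ ♙ ·│4
3│· · ♘ · · · · ·│3
2│♙ ♙ ♙ ♙ · · · ♙│2
1│♖ · ♗ ♕ ♔ ♗ ♘ ♖│1
  ─────────────────
  a b c d e f g h


2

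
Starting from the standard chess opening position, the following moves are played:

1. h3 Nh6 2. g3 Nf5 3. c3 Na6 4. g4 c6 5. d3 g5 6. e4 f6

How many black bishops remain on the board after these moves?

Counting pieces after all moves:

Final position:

  a b c d e f g h
  ─────────────────
8│♜ · ♝ ♛ ♚ ♝ · ♜│8
7│♟ ♟ · ♟ ♟ · · ♟│7
6│♞ · ♟ · · ♟ · ·│6
5│· · · · · ♞ ♟ ·│5
4│· · · · ♙ · ♙ ·│4
3│· · ♙ ♙ · · · ♙│3
2│♙ ♙ · · · ♙ · ·│2
1│♖ ♘ ♗ ♕ ♔ ♗ ♘ ♖│1
  ─────────────────
  a b c d e f g h


2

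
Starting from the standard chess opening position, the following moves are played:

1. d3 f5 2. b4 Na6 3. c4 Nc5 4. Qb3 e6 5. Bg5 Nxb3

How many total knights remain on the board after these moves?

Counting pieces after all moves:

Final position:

  a b c d e f g h
  ─────────────────
8│♜ · ♝ ♛ ♚ ♝ ♞ ♜│8
7│♟ ♟ ♟ ♟ · · ♟ ♟│7
6│· · · · ♟ · · ·│6
5│· · · · · ♟ ♗ ·│5
4│· ♙ ♙ · · · · ·│4
3│· ♞ · ♙ · · · ·│3
2│♙ · · · ♙ ♙ ♙ ♙│2
1│♖ ♘ · · ♔ ♗ ♘ ♖│1
  ─────────────────
  a b c d e f g h


4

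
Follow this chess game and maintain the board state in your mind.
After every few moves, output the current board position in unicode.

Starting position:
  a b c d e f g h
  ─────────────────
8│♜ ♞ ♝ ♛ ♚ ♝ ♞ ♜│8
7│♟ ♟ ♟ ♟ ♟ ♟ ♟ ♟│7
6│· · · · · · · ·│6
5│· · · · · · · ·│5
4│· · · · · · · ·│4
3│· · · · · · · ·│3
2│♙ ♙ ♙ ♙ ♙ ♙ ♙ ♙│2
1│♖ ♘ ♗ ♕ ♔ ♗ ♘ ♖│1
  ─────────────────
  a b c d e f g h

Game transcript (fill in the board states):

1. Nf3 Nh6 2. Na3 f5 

  a b c d e f g h
  ─────────────────
8│♜ ♞ ♝ ♛ ♚ ♝ · ♜│8
7│♟ ♟ ♟ ♟ ♟ · ♟ ♟│7
6│· · · · · · · ♞│6
5│· · · · · ♟ · ·│5
4│· · · · · · · ·│4
3│♘ · · · · ♘ · ·│3
2│♙ ♙ ♙ ♙ ♙ ♙ ♙ ♙│2
1│♖ · ♗ ♕ ♔ ♗ · ♖│1
  ─────────────────
  a b c d e f g h

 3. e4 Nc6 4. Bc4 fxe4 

  a b c d e f g h
  ─────────────────
8│♜ · ♝ ♛ ♚ ♝ · ♜│8
7│♟ ♟ ♟ ♟ ♟ · ♟ ♟│7
6│· · ♞ · · · · ♞│6
5│· · · · · · · ·│5
4│· · ♗ · ♟ · · ·│4
3│♘ · · · · ♘ · ·│3
2│♙ ♙ ♙ ♙ · ♙ ♙ ♙│2
1│♖ · ♗ ♕ ♔ · · ♖│1
  ─────────────────
  a b c d e f g h

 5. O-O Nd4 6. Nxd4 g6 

  a b c d e f g h
  ─────────────────
8│♜ · ♝ ♛ ♚ ♝ · ♜│8
7│♟ ♟ ♟ ♟ ♟ · · ♟│7
6│· · · · · · ♟ ♞│6
5│· · · · · · · ·│5
4│· · ♗ ♘ ♟ · · ·│4
3│♘ · · · · · · ·│3
2│♙ ♙ ♙ ♙ · ♙ ♙ ♙│2
1│♖ · ♗ ♕ · ♖ ♔ ·│1
  ─────────────────
  a b c d e f g h

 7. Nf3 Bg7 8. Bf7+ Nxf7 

  a b c d e f g h
  ─────────────────
8│♜ · ♝ ♛ ♚ · · ♜│8
7│♟ ♟ ♟ ♟ ♟ ♞ ♝ ♟│7
6│· · · · · · ♟ ·│6
5│· · · · · · · ·│5
4│· · · · ♟ · · ·│4
3│♘ · · · · ♘ · ·│3
2│♙ ♙ ♙ ♙ · ♙ ♙ ♙│2
1│♖ · ♗ ♕ · ♖ ♔ ·│1
  ─────────────────
  a b c d e f g h



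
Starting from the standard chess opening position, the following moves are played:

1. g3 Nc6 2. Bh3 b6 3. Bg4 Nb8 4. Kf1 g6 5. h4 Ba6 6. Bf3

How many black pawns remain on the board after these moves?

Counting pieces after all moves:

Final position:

  a b c d e f g h
  ─────────────────
8│♜ ♞ · ♛ ♚ ♝ ♞ ♜│8
7│♟ · ♟ ♟ ♟ ♟ · ♟│7
6│♝ ♟ · · · · ♟ ·│6
5│· · · · · · · ·│5
4│· · · · · · · ♙│4
3│· · · · · ♗ ♙ ·│3
2│♙ ♙ ♙ ♙ ♙ ♙ · ·│2
1│♖ ♘ ♗ ♕ · ♔ ♘ ♖│1
  ─────────────────
  a b c d e f g h


8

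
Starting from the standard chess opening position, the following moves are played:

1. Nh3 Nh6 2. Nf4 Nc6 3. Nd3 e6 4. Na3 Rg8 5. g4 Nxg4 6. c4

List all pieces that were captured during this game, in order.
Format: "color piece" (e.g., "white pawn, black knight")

Tracking captures:
  Nxg4: captured white pawn

white pawn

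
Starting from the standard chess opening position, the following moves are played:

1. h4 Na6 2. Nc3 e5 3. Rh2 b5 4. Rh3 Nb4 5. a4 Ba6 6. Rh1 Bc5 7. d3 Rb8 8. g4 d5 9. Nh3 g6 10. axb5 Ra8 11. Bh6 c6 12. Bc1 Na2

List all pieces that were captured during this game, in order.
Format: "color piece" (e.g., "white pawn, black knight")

Tracking captures:
  axb5: captured black pawn

black pawn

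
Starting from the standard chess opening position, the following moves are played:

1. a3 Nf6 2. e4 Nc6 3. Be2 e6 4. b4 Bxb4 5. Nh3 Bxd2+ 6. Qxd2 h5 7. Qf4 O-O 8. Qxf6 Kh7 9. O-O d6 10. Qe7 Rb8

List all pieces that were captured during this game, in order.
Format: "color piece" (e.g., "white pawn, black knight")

Tracking captures:
  Bxb4: captured white pawn
  Bxd2+: captured white pawn
  Qxd2: captured black bishop
  Qxf6: captured black knight

white pawn, white pawn, black bishop, black knight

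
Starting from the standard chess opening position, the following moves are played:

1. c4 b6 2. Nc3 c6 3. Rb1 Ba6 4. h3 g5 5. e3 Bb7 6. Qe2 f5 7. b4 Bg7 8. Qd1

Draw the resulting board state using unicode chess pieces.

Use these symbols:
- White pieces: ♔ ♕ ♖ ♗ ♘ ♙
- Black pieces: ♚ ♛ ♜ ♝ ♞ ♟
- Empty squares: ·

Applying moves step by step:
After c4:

♜ ♞ ♝ ♛ ♚ ♝ ♞ ♜
♟ ♟ ♟ ♟ ♟ ♟ ♟ ♟
· · · · · · · ·
· · · · · · · ·
· · ♙ · · · · ·
· · · · · · · ·
♙ ♙ · ♙ ♙ ♙ ♙ ♙
♖ ♘ ♗ ♕ ♔ ♗ ♘ ♖


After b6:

♜ ♞ ♝ ♛ ♚ ♝ ♞ ♜
♟ · ♟ ♟ ♟ ♟ ♟ ♟
· ♟ · · · · · ·
· · · · · · · ·
· · ♙ · · · · ·
· · · · · · · ·
♙ ♙ · ♙ ♙ ♙ ♙ ♙
♖ ♘ ♗ ♕ ♔ ♗ ♘ ♖


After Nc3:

♜ ♞ ♝ ♛ ♚ ♝ ♞ ♜
♟ · ♟ ♟ ♟ ♟ ♟ ♟
· ♟ · · · · · ·
· · · · · · · ·
· · ♙ · · · · ·
· · ♘ · · · · ·
♙ ♙ · ♙ ♙ ♙ ♙ ♙
♖ · ♗ ♕ ♔ ♗ ♘ ♖


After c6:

♜ ♞ ♝ ♛ ♚ ♝ ♞ ♜
♟ · · ♟ ♟ ♟ ♟ ♟
· ♟ ♟ · · · · ·
· · · · · · · ·
· · ♙ · · · · ·
· · ♘ · · · · ·
♙ ♙ · ♙ ♙ ♙ ♙ ♙
♖ · ♗ ♕ ♔ ♗ ♘ ♖


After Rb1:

♜ ♞ ♝ ♛ ♚ ♝ ♞ ♜
♟ · · ♟ ♟ ♟ ♟ ♟
· ♟ ♟ · · · · ·
· · · · · · · ·
· · ♙ · · · · ·
· · ♘ · · · · ·
♙ ♙ · ♙ ♙ ♙ ♙ ♙
· ♖ ♗ ♕ ♔ ♗ ♘ ♖


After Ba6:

♜ ♞ · ♛ ♚ ♝ ♞ ♜
♟ · · ♟ ♟ ♟ ♟ ♟
♝ ♟ ♟ · · · · ·
· · · · · · · ·
· · ♙ · · · · ·
· · ♘ · · · · ·
♙ ♙ · ♙ ♙ ♙ ♙ ♙
· ♖ ♗ ♕ ♔ ♗ ♘ ♖


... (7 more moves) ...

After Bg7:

♜ ♞ · ♛ ♚ · ♞ ♜
♟ ♝ · ♟ ♟ · ♝ ♟
· ♟ ♟ · · · · ·
· · · · · ♟ ♟ ·
· ♙ ♙ · · · · ·
· · ♘ · ♙ · · ♙
♙ · · ♙ ♕ ♙ ♙ ·
· ♖ ♗ · ♔ ♗ ♘ ♖


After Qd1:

♜ ♞ · ♛ ♚ · ♞ ♜
♟ ♝ · ♟ ♟ · ♝ ♟
· ♟ ♟ · · · · ·
· · · · · ♟ ♟ ·
· ♙ ♙ · · · · ·
· · ♘ · ♙ · · ♙
♙ · · ♙ · ♙ ♙ ·
· ♖ ♗ ♕ ♔ ♗ ♘ ♖



  a b c d e f g h
  ─────────────────
8│♜ ♞ · ♛ ♚ · ♞ ♜│8
7│♟ ♝ · ♟ ♟ · ♝ ♟│7
6│· ♟ ♟ · · · · ·│6
5│· · · · · ♟ ♟ ·│5
4│· ♙ ♙ · · · · ·│4
3│· · ♘ · ♙ · · ♙│3
2│♙ · · ♙ · ♙ ♙ ·│2
1│· ♖ ♗ ♕ ♔ ♗ ♘ ♖│1
  ─────────────────
  a b c d e f g h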